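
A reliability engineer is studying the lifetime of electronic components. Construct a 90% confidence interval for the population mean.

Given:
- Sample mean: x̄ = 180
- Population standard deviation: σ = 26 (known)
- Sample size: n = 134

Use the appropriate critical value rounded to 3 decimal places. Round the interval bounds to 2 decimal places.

The population standard deviation σ is known, so use a z-interval (standard normal critical value).

For 90% confidence, z* = 1.645 (from standard normal table)

Standard error: SE = σ/√n = 26/√134 = 2.246058

Margin of error: E = z* × SE = 1.645 × 2.246058 = 3.6948

Z-interval: x̄ ± E = 180 ± 3.6948 = (176.3052, 183.6948)

Rounded to 2 decimal places:

(176.31, 183.69)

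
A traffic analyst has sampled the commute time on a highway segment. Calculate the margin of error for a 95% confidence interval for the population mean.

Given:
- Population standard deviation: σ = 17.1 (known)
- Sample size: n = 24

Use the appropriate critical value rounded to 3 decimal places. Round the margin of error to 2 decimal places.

The population standard deviation σ is known, so use the z-interval margin of error formula.

For 95% confidence, z* = 1.96 (from standard normal table)

Margin of error formula for z-interval: E = z* × σ/√n

E = 1.96 × 17.1/√24
  = 1.96 × 3.490523
  = 6.8414

Rounded to 2 decimal places:

6.84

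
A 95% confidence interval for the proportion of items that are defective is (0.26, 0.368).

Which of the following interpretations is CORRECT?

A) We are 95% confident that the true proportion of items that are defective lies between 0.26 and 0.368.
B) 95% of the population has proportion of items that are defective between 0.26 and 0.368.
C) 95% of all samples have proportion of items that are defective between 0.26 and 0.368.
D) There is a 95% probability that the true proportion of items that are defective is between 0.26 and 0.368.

A confidence interval represents our confidence in the procedure, not a probability statement about the parameter.

Key concept: If we repeated this sampling process many times and computed a 95% CI each time, about 95% of those intervals would contain the true population parameter.

For this specific interval (0.26, 0.368):
- Midpoint (point estimate): 0.314
- Margin of error: 0.054

The correct interpretation is the one stating confidence that the true parameter lies in the interval — option A.

A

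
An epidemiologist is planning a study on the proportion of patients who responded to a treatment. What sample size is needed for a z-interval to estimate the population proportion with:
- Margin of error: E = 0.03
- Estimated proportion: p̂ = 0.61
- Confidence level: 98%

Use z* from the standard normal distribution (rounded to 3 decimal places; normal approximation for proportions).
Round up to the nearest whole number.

Using z* for proportion z-interval (normal approximation).

For 98% confidence, z* = 2.326 (from standard normal table)

Sample size formula for proportion z-interval: n = z*²p̂(1-p̂)/E²

n = 2.326² × 0.61 × 0.39 / 0.03²
  = 5.410276 × 0.2379 / 0.0009
  = 1430.1163

Round up to the nearest whole number: n = 1431

1431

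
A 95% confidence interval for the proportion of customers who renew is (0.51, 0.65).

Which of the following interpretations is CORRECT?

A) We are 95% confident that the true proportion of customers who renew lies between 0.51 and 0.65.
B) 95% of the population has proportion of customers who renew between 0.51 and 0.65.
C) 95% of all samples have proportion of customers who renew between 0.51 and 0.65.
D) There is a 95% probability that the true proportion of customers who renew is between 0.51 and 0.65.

A confidence interval represents our confidence in the procedure, not a probability statement about the parameter.

Key concept: If we repeated this sampling process many times and computed a 95% CI each time, about 95% of those intervals would contain the true population parameter.

For this specific interval (0.51, 0.65):
- Midpoint (point estimate): 0.58
- Margin of error: 0.07

The correct interpretation is the one stating confidence that the true parameter lies in the interval — option A.

A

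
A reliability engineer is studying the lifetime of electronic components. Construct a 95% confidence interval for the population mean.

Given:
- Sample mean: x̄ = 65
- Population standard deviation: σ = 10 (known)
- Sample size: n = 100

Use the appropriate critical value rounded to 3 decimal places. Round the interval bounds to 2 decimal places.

The population standard deviation σ is known, so use a z-interval (standard normal critical value).

For 95% confidence, z* = 1.96 (from standard normal table)

Standard error: SE = σ/√n = 10/√100 = 1.000000

Margin of error: E = z* × SE = 1.96 × 1.000000 = 1.9600

Z-interval: x̄ ± E = 65 ± 1.9600 = (63.0400, 66.9600)

Rounded to 2 decimal places:

(63.04, 66.96)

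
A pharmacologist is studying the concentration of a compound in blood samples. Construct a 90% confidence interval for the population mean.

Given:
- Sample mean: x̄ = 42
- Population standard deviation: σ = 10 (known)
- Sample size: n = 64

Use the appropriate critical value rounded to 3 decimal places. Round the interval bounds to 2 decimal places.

The population standard deviation σ is known, so use a z-interval (standard normal critical value).

For 90% confidence, z* = 1.645 (from standard normal table)

Standard error: SE = σ/√n = 10/√64 = 1.250000

Margin of error: E = z* × SE = 1.645 × 1.250000 = 2.0562

Z-interval: x̄ ± E = 42 ± 2.0562 = (39.9438, 44.0562)

Rounded to 2 decimal places:

(39.94, 44.06)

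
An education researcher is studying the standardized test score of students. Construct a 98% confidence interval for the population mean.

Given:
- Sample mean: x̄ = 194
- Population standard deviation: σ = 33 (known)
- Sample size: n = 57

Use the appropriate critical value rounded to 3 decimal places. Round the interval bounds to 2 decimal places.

The population standard deviation σ is known, so use a z-interval (standard normal critical value).

For 98% confidence, z* = 2.326 (from standard normal table)

Standard error: SE = σ/√n = 33/√57 = 4.370957

Margin of error: E = z* × SE = 2.326 × 4.370957 = 10.1668

Z-interval: x̄ ± E = 194 ± 10.1668 = (183.8332, 204.1668)

Rounded to 2 decimal places:

(183.83, 204.17)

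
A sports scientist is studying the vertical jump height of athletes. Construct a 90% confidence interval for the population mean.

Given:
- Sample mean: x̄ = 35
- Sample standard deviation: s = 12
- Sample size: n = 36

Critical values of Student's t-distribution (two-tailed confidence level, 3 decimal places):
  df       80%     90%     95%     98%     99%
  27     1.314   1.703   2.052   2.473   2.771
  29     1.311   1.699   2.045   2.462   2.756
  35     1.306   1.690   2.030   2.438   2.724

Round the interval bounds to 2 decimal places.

The population standard deviation σ is unknown (only the sample standard deviation s is given), so use a t-interval with df = n - 1 = 36 - 1 = 35.

For 90% confidence with df = 35, t* = 1.690 (from t-table)

Standard error: SE = s/√n = 12/√36 = 2.000000

Margin of error: E = t* × SE = 1.690 × 2.000000 = 3.3800

T-interval: x̄ ± E = 35 ± 3.3800 = (31.6200, 38.3800)

Rounded to 2 decimal places:

(31.62, 38.38)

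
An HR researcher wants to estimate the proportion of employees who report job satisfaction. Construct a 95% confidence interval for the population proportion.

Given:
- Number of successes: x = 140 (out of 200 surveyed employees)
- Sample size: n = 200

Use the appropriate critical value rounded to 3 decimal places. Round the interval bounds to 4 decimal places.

Sample proportion: p̂ = 140/200 = 0.700000

Check conditions for normal approximation:
  np̂ = 140 ≥ 10 ✓
  n(1-p̂) = 60 ≥ 10 ✓

The sample is large enough, so use a z-interval (normal approximation) for the proportion.

For 95% confidence, z* = 1.96 (from standard normal table)

Standard error: SE = √(p̂(1-p̂)/n) = √(0.700000×0.300000/200) = 0.03240370

Margin of error: E = z* × SE = 1.96 × 0.03240370 = 0.063511

Z-interval: p̂ ± E = 0.700000 ± 0.063511 = (0.636489, 0.763511)

Rounded to 4 decimal places:

(0.6365, 0.7635)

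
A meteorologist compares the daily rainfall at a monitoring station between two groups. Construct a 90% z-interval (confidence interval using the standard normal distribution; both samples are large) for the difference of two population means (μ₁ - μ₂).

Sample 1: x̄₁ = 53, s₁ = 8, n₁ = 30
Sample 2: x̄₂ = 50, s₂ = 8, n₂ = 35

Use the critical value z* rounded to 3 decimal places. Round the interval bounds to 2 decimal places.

Both samples are large (n₁ = 30 ≥ 30, n₂ = 35 ≥ 30), so a z-interval for the difference of means applies.

Point estimate: x̄₁ - x̄₂ = 53 - 50 = 3

Standard error: SE = √(s₁²/n₁ + s₂²/n₂)
= √(8²/30 + 8²/35)
= √(2.133333 + 1.828571)
= 1.990453

For 90% confidence, z* = 1.645 (from standard normal table)
Margin of error: E = z* × SE = 1.645 × 1.990453 = 3.2743

Z-interval: (x̄₁ - x̄₂) ± E = 3 ± 3.2743 = (-0.2743, 6.2743)

Rounded to 2 decimal places:

(-0.27, 6.27)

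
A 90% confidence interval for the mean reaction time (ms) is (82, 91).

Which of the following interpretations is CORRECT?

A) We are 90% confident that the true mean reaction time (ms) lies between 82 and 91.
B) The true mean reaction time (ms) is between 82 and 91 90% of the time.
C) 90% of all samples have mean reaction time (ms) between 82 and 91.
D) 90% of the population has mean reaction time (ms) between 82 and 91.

A confidence interval represents our confidence in the procedure, not a probability statement about the parameter.

Key concept: If we repeated this sampling process many times and computed a 90% CI each time, about 90% of those intervals would contain the true population parameter.

For this specific interval (82, 91):
- Midpoint (point estimate): 86.5
- Margin of error: 4.5

The correct interpretation is the one stating confidence that the true parameter lies in the interval — option A.

A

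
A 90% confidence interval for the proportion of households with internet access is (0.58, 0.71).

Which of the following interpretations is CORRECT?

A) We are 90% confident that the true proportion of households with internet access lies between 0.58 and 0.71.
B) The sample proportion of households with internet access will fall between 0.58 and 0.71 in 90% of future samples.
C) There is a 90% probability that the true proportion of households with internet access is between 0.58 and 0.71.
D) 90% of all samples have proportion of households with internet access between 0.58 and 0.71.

A confidence interval represents our confidence in the procedure, not a probability statement about the parameter.

Key concept: If we repeated this sampling process many times and computed a 90% CI each time, about 90% of those intervals would contain the true population parameter.

For this specific interval (0.58, 0.71):
- Midpoint (point estimate): 0.645
- Margin of error: 0.065

The correct interpretation is the one stating confidence that the true parameter lies in the interval — option A.

A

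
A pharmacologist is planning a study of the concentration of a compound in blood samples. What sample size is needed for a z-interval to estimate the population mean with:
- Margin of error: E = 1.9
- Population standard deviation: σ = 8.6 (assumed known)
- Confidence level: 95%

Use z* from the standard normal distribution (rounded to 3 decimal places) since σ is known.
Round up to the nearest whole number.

Using z* since population σ is known (z-interval formula).

For 95% confidence, z* = 1.96 (from standard normal table)

Sample size formula for z-interval: n = (z*σ/E)²

n = (1.96 × 8.6 / 1.9)²
  = (8.871579)²
  = 78.7049

Round up to the nearest whole number: n = 79

79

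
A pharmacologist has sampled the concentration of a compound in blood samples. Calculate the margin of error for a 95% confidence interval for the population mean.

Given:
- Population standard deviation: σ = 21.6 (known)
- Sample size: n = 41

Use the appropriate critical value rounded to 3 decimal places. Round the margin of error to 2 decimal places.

The population standard deviation σ is known, so use the z-interval margin of error formula.

For 95% confidence, z* = 1.96 (from standard normal table)

Margin of error formula for z-interval: E = z* × σ/√n

E = 1.96 × 21.6/√41
  = 1.96 × 3.373353
  = 6.6118

Rounded to 2 decimal places:

6.61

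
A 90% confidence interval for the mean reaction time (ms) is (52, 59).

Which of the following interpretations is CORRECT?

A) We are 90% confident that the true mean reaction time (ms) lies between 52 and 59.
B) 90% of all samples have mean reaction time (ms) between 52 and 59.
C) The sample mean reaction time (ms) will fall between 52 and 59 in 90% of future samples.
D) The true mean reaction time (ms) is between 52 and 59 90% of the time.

A confidence interval represents our confidence in the procedure, not a probability statement about the parameter.

Key concept: If we repeated this sampling process many times and computed a 90% CI each time, about 90% of those intervals would contain the true population parameter.

For this specific interval (52, 59):
- Midpoint (point estimate): 55.5
- Margin of error: 3.5

The correct interpretation is the one stating confidence that the true parameter lies in the interval — option A.

A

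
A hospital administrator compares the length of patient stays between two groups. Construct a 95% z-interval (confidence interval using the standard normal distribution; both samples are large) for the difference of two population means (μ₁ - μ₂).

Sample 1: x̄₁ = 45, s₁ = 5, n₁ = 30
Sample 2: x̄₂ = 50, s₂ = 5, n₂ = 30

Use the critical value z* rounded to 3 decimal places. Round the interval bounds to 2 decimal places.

Both samples are large (n₁ = 30 ≥ 30, n₂ = 30 ≥ 30), so a z-interval for the difference of means applies.

Point estimate: x̄₁ - x̄₂ = 45 - 50 = -5

Standard error: SE = √(s₁²/n₁ + s₂²/n₂)
= √(5²/30 + 5²/30)
= √(0.833333 + 0.833333)
= 1.290994

For 95% confidence, z* = 1.96 (from standard normal table)
Margin of error: E = z* × SE = 1.96 × 1.290994 = 2.5303

Z-interval: (x̄₁ - x̄₂) ± E = -5 ± 2.5303 = (-7.5303, -2.4697)

Rounded to 2 decimal places:

(-7.53, -2.47)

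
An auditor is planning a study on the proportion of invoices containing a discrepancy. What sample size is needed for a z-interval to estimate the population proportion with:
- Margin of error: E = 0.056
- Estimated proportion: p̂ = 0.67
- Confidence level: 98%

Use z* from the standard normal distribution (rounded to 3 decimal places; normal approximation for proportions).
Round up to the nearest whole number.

Using z* for proportion z-interval (normal approximation).

For 98% confidence, z* = 2.326 (from standard normal table)

Sample size formula for proportion z-interval: n = z*²p̂(1-p̂)/E²

n = 2.326² × 0.67 × 0.33 / 0.056²
  = 5.410276 × 0.2211 / 0.003136
  = 381.4452

Round up to the nearest whole number: n = 382

382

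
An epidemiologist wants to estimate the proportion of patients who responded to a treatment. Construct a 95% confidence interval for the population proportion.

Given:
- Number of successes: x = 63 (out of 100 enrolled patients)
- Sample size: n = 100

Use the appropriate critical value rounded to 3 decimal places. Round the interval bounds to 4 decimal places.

Sample proportion: p̂ = 63/100 = 0.630000

Check conditions for normal approximation:
  np̂ = 63 ≥ 10 ✓
  n(1-p̂) = 37 ≥ 10 ✓

The sample is large enough, so use a z-interval (normal approximation) for the proportion.

For 95% confidence, z* = 1.96 (from standard normal table)

Standard error: SE = √(p̂(1-p̂)/n) = √(0.630000×0.370000/100) = 0.04828043

Margin of error: E = z* × SE = 1.96 × 0.04828043 = 0.094630

Z-interval: p̂ ± E = 0.630000 ± 0.094630 = (0.535370, 0.724630)

Rounded to 4 decimal places:

(0.5354, 0.7246)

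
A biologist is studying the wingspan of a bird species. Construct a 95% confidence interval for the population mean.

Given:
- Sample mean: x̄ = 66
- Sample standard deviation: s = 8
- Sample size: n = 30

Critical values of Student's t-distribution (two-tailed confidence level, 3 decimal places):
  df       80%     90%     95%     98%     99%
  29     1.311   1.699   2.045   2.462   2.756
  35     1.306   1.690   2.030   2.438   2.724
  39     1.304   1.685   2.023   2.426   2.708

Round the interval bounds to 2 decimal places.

The population standard deviation σ is unknown (only the sample standard deviation s is given), so use a t-interval with df = n - 1 = 30 - 1 = 29.

For 95% confidence with df = 29, t* = 2.045 (from t-table)

Standard error: SE = s/√n = 8/√30 = 1.460593

Margin of error: E = t* × SE = 2.045 × 1.460593 = 2.9869

T-interval: x̄ ± E = 66 ± 2.9869 = (63.0131, 68.9869)

Rounded to 2 decimal places:

(63.01, 68.99)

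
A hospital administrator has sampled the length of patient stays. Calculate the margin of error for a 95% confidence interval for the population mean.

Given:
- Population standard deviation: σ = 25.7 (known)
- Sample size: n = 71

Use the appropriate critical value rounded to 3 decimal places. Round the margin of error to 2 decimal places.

The population standard deviation σ is known, so use the z-interval margin of error formula.

For 95% confidence, z* = 1.96 (from standard normal table)

Margin of error formula for z-interval: E = z* × σ/√n

E = 1.96 × 25.7/√71
  = 1.96 × 3.050029
  = 5.9781

Rounded to 2 decimal places:

5.98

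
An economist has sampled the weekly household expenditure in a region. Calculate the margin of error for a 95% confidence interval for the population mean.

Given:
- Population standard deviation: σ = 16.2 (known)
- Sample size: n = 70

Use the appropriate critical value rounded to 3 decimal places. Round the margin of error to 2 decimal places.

The population standard deviation σ is known, so use the z-interval margin of error formula.

For 95% confidence, z* = 1.96 (from standard normal table)

Margin of error formula for z-interval: E = z* × σ/√n

E = 1.96 × 16.2/√70
  = 1.96 × 1.936270
  = 3.7951

Rounded to 2 decimal places:

3.80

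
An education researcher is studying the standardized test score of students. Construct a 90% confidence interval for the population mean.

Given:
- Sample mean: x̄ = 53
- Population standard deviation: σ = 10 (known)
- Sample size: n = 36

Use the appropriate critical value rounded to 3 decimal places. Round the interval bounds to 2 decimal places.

The population standard deviation σ is known, so use a z-interval (standard normal critical value).

For 90% confidence, z* = 1.645 (from standard normal table)

Standard error: SE = σ/√n = 10/√36 = 1.666667

Margin of error: E = z* × SE = 1.645 × 1.666667 = 2.7417

Z-interval: x̄ ± E = 53 ± 2.7417 = (50.2583, 55.7417)

Rounded to 2 decimal places:

(50.26, 55.74)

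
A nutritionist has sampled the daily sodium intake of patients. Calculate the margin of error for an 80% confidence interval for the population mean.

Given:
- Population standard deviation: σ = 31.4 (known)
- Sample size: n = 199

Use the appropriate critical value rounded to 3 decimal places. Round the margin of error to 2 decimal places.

The population standard deviation σ is known, so use the z-interval margin of error formula.

For 80% confidence, z* = 1.282 (from standard normal table)

Margin of error formula for z-interval: E = z* × σ/√n

E = 1.282 × 31.4/√199
  = 1.282 × 2.225887
  = 2.8536

Rounded to 2 decimal places:

2.85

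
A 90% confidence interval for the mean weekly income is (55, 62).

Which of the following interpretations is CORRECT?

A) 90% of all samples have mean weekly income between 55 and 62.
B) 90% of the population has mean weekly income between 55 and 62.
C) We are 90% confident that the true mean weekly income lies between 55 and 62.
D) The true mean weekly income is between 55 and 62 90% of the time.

A confidence interval represents our confidence in the procedure, not a probability statement about the parameter.

Key concept: If we repeated this sampling process many times and computed a 90% CI each time, about 90% of those intervals would contain the true population parameter.

For this specific interval (55, 62):
- Midpoint (point estimate): 58.5
- Margin of error: 3.5

The correct interpretation is the one stating confidence that the true parameter lies in the interval — option C.

C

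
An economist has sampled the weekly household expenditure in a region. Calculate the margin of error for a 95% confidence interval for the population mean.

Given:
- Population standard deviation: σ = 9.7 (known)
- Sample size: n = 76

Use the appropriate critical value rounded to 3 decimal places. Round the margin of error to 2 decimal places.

The population standard deviation σ is known, so use the z-interval margin of error formula.

For 95% confidence, z* = 1.96 (from standard normal table)

Margin of error formula for z-interval: E = z* × σ/√n

E = 1.96 × 9.7/√76
  = 1.96 × 1.112666
  = 2.1808

Rounded to 2 decimal places:

2.18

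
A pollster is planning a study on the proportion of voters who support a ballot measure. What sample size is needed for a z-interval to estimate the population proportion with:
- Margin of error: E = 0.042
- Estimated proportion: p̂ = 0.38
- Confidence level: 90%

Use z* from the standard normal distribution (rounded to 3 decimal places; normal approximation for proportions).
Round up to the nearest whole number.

Using z* for proportion z-interval (normal approximation).

For 90% confidence, z* = 1.645 (from standard normal table)

Sample size formula for proportion z-interval: n = z*²p̂(1-p̂)/E²

n = 1.645² × 0.38 × 0.62 / 0.042²
  = 2.706025 × 0.2356 / 0.001764
  = 361.4169

Round up to the nearest whole number: n = 362

362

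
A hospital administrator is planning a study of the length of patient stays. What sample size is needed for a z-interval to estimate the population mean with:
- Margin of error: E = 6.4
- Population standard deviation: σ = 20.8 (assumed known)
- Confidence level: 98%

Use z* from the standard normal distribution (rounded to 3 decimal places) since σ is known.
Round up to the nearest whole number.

Using z* since population σ is known (z-interval formula).

For 98% confidence, z* = 2.326 (from standard normal table)

Sample size formula for z-interval: n = (z*σ/E)²

n = (2.326 × 20.8 / 6.4)²
  = (7.559500)²
  = 57.1460

Round up to the nearest whole number: n = 58

58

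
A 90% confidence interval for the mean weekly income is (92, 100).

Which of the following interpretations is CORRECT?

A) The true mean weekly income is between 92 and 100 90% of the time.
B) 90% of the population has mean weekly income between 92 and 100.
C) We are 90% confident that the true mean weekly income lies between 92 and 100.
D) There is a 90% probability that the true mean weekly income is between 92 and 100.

A confidence interval represents our confidence in the procedure, not a probability statement about the parameter.

Key concept: If we repeated this sampling process many times and computed a 90% CI each time, about 90% of those intervals would contain the true population parameter.

For this specific interval (92, 100):
- Midpoint (point estimate): 96
- Margin of error: 4

The correct interpretation is the one stating confidence that the true parameter lies in the interval — option C.

C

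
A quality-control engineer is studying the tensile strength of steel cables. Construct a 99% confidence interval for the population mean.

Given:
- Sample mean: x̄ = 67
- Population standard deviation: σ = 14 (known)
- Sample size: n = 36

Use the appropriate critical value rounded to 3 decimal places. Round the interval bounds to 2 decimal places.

The population standard deviation σ is known, so use a z-interval (standard normal critical value).

For 99% confidence, z* = 2.576 (from standard normal table)

Standard error: SE = σ/√n = 14/√36 = 2.333333

Margin of error: E = z* × SE = 2.576 × 2.333333 = 6.0107

Z-interval: x̄ ± E = 67 ± 6.0107 = (60.9893, 73.0107)

Rounded to 2 decimal places:

(60.99, 73.01)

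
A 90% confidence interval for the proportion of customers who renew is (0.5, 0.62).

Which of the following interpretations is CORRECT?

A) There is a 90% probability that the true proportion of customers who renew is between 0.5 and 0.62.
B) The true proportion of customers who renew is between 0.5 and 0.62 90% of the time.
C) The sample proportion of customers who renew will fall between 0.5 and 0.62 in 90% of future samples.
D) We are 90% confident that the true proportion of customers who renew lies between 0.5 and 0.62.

A confidence interval represents our confidence in the procedure, not a probability statement about the parameter.

Key concept: If we repeated this sampling process many times and computed a 90% CI each time, about 90% of those intervals would contain the true population parameter.

For this specific interval (0.5, 0.62):
- Midpoint (point estimate): 0.56
- Margin of error: 0.06

The correct interpretation is the one stating confidence that the true parameter lies in the interval — option D.

D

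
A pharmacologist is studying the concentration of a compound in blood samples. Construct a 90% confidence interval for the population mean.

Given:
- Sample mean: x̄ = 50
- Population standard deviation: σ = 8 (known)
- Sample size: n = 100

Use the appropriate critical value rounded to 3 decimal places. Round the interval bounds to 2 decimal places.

The population standard deviation σ is known, so use a z-interval (standard normal critical value).

For 90% confidence, z* = 1.645 (from standard normal table)

Standard error: SE = σ/√n = 8/√100 = 0.800000

Margin of error: E = z* × SE = 1.645 × 0.800000 = 1.3160

Z-interval: x̄ ± E = 50 ± 1.3160 = (48.6840, 51.3160)

Rounded to 2 decimal places:

(48.68, 51.32)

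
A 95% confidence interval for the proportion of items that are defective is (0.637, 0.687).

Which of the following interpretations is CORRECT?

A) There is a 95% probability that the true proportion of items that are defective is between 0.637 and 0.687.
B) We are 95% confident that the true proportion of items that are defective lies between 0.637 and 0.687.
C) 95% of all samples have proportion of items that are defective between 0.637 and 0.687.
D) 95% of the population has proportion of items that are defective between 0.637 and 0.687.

A confidence interval represents our confidence in the procedure, not a probability statement about the parameter.

Key concept: If we repeated this sampling process many times and computed a 95% CI each time, about 95% of those intervals would contain the true population parameter.

For this specific interval (0.637, 0.687):
- Midpoint (point estimate): 0.662
- Margin of error: 0.025

The correct interpretation is the one stating confidence that the true parameter lies in the interval — option B.

B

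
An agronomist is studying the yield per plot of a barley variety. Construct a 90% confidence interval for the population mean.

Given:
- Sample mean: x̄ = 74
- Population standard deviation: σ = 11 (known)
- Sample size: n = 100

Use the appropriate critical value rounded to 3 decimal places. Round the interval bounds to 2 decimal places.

The population standard deviation σ is known, so use a z-interval (standard normal critical value).

For 90% confidence, z* = 1.645 (from standard normal table)

Standard error: SE = σ/√n = 11/√100 = 1.100000

Margin of error: E = z* × SE = 1.645 × 1.100000 = 1.8095

Z-interval: x̄ ± E = 74 ± 1.8095 = (72.1905, 75.8095)

Rounded to 2 decimal places:

(72.19, 75.81)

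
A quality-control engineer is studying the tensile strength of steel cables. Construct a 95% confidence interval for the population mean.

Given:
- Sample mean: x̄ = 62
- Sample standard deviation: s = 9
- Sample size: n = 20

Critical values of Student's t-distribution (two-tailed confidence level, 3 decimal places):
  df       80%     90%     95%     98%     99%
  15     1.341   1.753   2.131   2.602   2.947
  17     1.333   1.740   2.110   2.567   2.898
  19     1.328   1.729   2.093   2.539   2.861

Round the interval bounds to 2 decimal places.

The population standard deviation σ is unknown (only the sample standard deviation s is given), so use a t-interval with df = n - 1 = 20 - 1 = 19.

For 95% confidence with df = 19, t* = 2.093 (from t-table)

Standard error: SE = s/√n = 9/√20 = 2.012461

Margin of error: E = t* × SE = 2.093 × 2.012461 = 4.2121

T-interval: x̄ ± E = 62 ± 4.2121 = (57.7879, 66.2121)

Rounded to 2 decimal places:

(57.79, 66.21)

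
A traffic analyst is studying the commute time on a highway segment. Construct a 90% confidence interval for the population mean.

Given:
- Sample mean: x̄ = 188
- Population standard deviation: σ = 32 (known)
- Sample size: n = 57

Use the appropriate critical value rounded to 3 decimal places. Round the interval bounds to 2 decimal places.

The population standard deviation σ is known, so use a z-interval (standard normal critical value).

For 90% confidence, z* = 1.645 (from standard normal table)

Standard error: SE = σ/√n = 32/√57 = 4.238504

Margin of error: E = z* × SE = 1.645 × 4.238504 = 6.9723

Z-interval: x̄ ± E = 188 ± 6.9723 = (181.0277, 194.9723)

Rounded to 2 decimal places:

(181.03, 194.97)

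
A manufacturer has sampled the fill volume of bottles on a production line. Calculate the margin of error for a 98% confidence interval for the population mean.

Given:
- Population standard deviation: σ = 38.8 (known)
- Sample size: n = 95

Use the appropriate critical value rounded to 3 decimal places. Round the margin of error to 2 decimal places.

The population standard deviation σ is known, so use the z-interval margin of error formula.

For 98% confidence, z* = 2.326 (from standard normal table)

Margin of error formula for z-interval: E = z* × σ/√n

E = 2.326 × 38.8/√95
  = 2.326 × 3.980796
  = 9.2593

Rounded to 2 decimal places:

9.26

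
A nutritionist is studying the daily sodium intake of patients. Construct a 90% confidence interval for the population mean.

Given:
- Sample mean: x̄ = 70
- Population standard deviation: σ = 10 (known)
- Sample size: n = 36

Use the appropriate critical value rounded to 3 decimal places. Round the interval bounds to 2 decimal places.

The population standard deviation σ is known, so use a z-interval (standard normal critical value).

For 90% confidence, z* = 1.645 (from standard normal table)

Standard error: SE = σ/√n = 10/√36 = 1.666667

Margin of error: E = z* × SE = 1.645 × 1.666667 = 2.7417

Z-interval: x̄ ± E = 70 ± 2.7417 = (67.2583, 72.7417)

Rounded to 2 decimal places:

(67.26, 72.74)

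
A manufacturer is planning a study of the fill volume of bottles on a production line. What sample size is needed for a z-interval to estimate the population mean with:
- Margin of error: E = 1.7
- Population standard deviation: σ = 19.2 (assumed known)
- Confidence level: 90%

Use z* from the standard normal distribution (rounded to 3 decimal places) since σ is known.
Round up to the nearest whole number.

Using z* since population σ is known (z-interval formula).

For 90% confidence, z* = 1.645 (from standard normal table)

Sample size formula for z-interval: n = (z*σ/E)²

n = (1.645 × 19.2 / 1.7)²
  = (18.578824)²
  = 345.1727

Round up to the nearest whole number: n = 346

346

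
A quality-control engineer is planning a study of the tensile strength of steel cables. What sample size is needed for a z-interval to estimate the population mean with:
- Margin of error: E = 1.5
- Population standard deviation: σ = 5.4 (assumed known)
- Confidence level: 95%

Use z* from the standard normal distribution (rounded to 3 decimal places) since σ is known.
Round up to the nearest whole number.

Using z* since population σ is known (z-interval formula).

For 95% confidence, z* = 1.96 (from standard normal table)

Sample size formula for z-interval: n = (z*σ/E)²

n = (1.96 × 5.4 / 1.5)²
  = (7.056000)²
  = 49.7871

Round up to the nearest whole number: n = 50

50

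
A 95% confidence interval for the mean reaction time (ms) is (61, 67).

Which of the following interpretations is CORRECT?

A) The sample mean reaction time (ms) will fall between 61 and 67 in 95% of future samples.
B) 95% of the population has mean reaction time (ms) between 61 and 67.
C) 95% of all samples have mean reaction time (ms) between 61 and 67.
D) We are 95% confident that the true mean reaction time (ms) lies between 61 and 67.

A confidence interval represents our confidence in the procedure, not a probability statement about the parameter.

Key concept: If we repeated this sampling process many times and computed a 95% CI each time, about 95% of those intervals would contain the true population parameter.

For this specific interval (61, 67):
- Midpoint (point estimate): 64
- Margin of error: 3

The correct interpretation is the one stating confidence that the true parameter lies in the interval — option D.

D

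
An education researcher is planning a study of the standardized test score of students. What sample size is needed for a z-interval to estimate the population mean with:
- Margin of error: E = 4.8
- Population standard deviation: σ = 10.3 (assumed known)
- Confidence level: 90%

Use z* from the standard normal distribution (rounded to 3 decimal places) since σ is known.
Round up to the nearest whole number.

Using z* since population σ is known (z-interval formula).

For 90% confidence, z* = 1.645 (from standard normal table)

Sample size formula for z-interval: n = (z*σ/E)²

n = (1.645 × 10.3 / 4.8)²
  = (3.529896)²
  = 12.4602

Round up to the nearest whole number: n = 13

13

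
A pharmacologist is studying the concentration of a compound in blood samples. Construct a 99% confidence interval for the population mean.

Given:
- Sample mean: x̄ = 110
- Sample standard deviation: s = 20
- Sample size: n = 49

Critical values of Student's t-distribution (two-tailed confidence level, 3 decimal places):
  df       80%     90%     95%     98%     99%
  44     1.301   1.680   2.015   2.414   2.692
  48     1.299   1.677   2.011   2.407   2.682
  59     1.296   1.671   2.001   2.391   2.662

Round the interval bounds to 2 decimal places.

The population standard deviation σ is unknown (only the sample standard deviation s is given), so use a t-interval with df = n - 1 = 49 - 1 = 48.

For 99% confidence with df = 48, t* = 2.682 (from t-table)

Standard error: SE = s/√n = 20/√49 = 2.857143

Margin of error: E = t* × SE = 2.682 × 2.857143 = 7.6629

T-interval: x̄ ± E = 110 ± 7.6629 = (102.3371, 117.6629)

Rounded to 2 decimal places:

(102.34, 117.66)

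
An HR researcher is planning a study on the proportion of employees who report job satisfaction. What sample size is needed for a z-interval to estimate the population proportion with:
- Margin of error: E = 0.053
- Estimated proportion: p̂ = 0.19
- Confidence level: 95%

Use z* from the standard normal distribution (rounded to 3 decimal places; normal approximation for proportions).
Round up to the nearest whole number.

Using z* for proportion z-interval (normal approximation).

For 95% confidence, z* = 1.96 (from standard normal table)

Sample size formula for proportion z-interval: n = z*²p̂(1-p̂)/E²

n = 1.96² × 0.19 × 0.81 / 0.053²
  = 3.8416 × 0.1539 / 0.002809
  = 210.4743

Round up to the nearest whole number: n = 211

211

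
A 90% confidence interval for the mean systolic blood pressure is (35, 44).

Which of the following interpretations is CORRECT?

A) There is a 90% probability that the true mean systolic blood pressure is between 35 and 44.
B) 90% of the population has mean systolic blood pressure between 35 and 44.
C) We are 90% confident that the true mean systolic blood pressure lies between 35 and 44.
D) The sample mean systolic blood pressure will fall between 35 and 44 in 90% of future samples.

A confidence interval represents our confidence in the procedure, not a probability statement about the parameter.

Key concept: If we repeated this sampling process many times and computed a 90% CI each time, about 90% of those intervals would contain the true population parameter.

For this specific interval (35, 44):
- Midpoint (point estimate): 39.5
- Margin of error: 4.5

The correct interpretation is the one stating confidence that the true parameter lies in the interval — option C.

C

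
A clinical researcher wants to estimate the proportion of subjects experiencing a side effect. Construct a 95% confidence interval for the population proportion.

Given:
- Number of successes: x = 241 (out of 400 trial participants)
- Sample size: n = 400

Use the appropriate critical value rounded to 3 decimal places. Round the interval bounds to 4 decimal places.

Sample proportion: p̂ = 241/400 = 0.602500

Check conditions for normal approximation:
  np̂ = 241 ≥ 10 ✓
  n(1-p̂) = 159 ≥ 10 ✓

The sample is large enough, so use a z-interval (normal approximation) for the proportion.

For 95% confidence, z* = 1.96 (from standard normal table)

Standard error: SE = √(p̂(1-p̂)/n) = √(0.602500×0.397500/400) = 0.02446905

Margin of error: E = z* × SE = 1.96 × 0.02446905 = 0.047959

Z-interval: p̂ ± E = 0.602500 ± 0.047959 = (0.554541, 0.650459)

Rounded to 4 decimal places:

(0.5545, 0.6505)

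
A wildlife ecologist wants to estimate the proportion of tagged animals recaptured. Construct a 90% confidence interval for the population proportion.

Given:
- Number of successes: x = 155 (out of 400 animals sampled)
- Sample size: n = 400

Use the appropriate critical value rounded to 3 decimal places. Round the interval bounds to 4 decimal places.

Sample proportion: p̂ = 155/400 = 0.387500

Check conditions for normal approximation:
  np̂ = 155 ≥ 10 ✓
  n(1-p̂) = 245 ≥ 10 ✓

The sample is large enough, so use a z-interval (normal approximation) for the proportion.

For 90% confidence, z* = 1.645 (from standard normal table)

Standard error: SE = √(p̂(1-p̂)/n) = √(0.387500×0.612500/400) = 0.02435897

Margin of error: E = z* × SE = 1.645 × 0.02435897 = 0.040071

Z-interval: p̂ ± E = 0.387500 ± 0.040071 = (0.347429, 0.427571)

Rounded to 4 decimal places:

(0.3474, 0.4276)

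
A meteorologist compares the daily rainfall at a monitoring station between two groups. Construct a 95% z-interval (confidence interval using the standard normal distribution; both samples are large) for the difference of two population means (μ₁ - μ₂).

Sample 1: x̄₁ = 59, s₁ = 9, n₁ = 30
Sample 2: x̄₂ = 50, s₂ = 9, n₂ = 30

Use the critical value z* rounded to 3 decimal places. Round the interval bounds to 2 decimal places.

Both samples are large (n₁ = 30 ≥ 30, n₂ = 30 ≥ 30), so a z-interval for the difference of means applies.

Point estimate: x̄₁ - x̄₂ = 59 - 50 = 9

Standard error: SE = √(s₁²/n₁ + s₂²/n₂)
= √(9²/30 + 9²/30)
= √(2.700000 + 2.700000)
= 2.323790

For 95% confidence, z* = 1.96 (from standard normal table)
Margin of error: E = z* × SE = 1.96 × 2.323790 = 4.5546

Z-interval: (x̄₁ - x̄₂) ± E = 9 ± 4.5546 = (4.4454, 13.5546)

Rounded to 2 decimal places:

(4.45, 13.55)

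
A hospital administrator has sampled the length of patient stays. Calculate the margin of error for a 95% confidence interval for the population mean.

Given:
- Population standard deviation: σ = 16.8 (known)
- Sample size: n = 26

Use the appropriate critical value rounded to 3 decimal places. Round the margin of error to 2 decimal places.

The population standard deviation σ is known, so use the z-interval margin of error formula.

For 95% confidence, z* = 1.96 (from standard normal table)

Margin of error formula for z-interval: E = z* × σ/√n

E = 1.96 × 16.8/√26
  = 1.96 × 3.294751
  = 6.4577

Rounded to 2 decimal places:

6.46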